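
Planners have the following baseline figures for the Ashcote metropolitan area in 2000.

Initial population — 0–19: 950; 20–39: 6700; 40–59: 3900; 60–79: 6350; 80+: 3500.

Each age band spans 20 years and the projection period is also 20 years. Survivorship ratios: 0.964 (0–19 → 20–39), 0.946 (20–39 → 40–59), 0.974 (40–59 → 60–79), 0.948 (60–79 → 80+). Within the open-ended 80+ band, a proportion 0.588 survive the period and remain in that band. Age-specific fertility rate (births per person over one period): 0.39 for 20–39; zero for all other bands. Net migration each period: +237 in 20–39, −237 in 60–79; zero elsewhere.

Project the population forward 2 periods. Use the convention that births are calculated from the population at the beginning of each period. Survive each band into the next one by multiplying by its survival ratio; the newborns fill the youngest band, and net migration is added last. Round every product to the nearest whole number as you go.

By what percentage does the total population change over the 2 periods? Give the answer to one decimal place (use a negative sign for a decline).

-14.2

Let band 1 be 0–19 through band 5 = 80+.
[period 1]
Births: 6700 * 0.39 = 2613
Band 2: 950 * 0.964 = 916
Band 3: 6700 * 0.946 = 6338
Band 4: 3900 * 0.974 = 3799
Band 5: 6350 * 0.948 + 3500 * 0.588 = 6020 + 2058 = 8078
Net migration: Band 2 + 237 → 1153; Band 4 − 237 → 3562
Population now: 0–19=2613, 20–39=1153, 40–59=6338, 60–79=3562, 80+=8078
[period 2]
Births: 1153 * 0.39 = 450
Band 2: 2613 * 0.964 = 2519
Band 3: 1153 * 0.946 = 1091
Band 4: 6338 * 0.974 = 6173
Band 5: 3562 * 0.948 + 8078 * 0.588 = 3377 + 4750 = 8127
Net migration: Band 2 + 237 → 2756; Band 4 − 237 → 5936
Population now: 0–19=450, 20–39=2756, 40–59=1091, 60–79=5936, 80+=8127
Total: 21400 → 18360; change = -3040; percentage change = -14.2%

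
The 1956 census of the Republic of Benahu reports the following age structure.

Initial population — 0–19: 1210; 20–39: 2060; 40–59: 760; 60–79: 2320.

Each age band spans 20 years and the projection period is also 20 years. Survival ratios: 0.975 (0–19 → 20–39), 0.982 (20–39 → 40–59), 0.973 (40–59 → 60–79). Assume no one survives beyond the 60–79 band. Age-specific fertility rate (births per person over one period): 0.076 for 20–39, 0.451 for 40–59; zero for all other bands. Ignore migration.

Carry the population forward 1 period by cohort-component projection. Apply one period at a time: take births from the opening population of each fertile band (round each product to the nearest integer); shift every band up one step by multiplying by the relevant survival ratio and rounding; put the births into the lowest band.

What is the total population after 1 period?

4442

After projecting period 1:
Births: 2060 × 0.076 = 157, 760 × 0.451 = 343 ⇒ total 500
20–39: 1210 × 0.975 = 1180
40–59: 2060 × 0.982 = 2023
60–79: 760 × 0.973 = 739
End of period: [500, 1180, 2023, 739]
Total after period 1: 500 + 1180 + 2023 + 739 = 4442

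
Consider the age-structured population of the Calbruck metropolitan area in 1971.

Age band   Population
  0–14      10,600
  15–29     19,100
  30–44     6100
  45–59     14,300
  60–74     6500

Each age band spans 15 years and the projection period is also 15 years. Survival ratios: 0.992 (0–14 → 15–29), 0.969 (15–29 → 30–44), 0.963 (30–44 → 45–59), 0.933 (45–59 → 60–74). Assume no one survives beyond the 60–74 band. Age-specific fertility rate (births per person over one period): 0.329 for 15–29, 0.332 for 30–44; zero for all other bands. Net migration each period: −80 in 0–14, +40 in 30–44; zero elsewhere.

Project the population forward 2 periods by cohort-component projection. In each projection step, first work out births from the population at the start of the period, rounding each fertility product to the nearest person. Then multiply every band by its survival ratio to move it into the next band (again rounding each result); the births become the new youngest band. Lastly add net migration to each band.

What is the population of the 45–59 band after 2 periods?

Let band 1 be 0–14 through band 5 = 60–74.
Period 1.
Births: 19100 × 0.329 = 6284, 6100 × 0.332 = 2025 ⇒ total 8309
Band 2: 10600 × 0.992 = 10515
Band 3: 19100 × 0.969 = 18508
Band 4: 6100 × 0.963 = 5874
Band 5: 14300 × 0.933 = 13342
Net migration: Band 1 − 80 → 8229; Band 3 + 40 → 18548
Giving 8229 / 10515 / 18548 / 5874 / 13342.
Period 2.
Births: 10515 × 0.329 = 3459, 18548 × 0.332 = 6158 ⇒ total 9617
Band 2: 8229 × 0.992 = 8163
Band 3: 10515 × 0.969 = 10189
Band 4: 18548 × 0.963 = 17862
Band 5: 5874 × 0.933 = 5480
Net migration: Band 1 − 80 → 9537; Band 3 + 40 → 10229
Giving 9537 / 8163 / 10229 / 17862 / 5480.

17862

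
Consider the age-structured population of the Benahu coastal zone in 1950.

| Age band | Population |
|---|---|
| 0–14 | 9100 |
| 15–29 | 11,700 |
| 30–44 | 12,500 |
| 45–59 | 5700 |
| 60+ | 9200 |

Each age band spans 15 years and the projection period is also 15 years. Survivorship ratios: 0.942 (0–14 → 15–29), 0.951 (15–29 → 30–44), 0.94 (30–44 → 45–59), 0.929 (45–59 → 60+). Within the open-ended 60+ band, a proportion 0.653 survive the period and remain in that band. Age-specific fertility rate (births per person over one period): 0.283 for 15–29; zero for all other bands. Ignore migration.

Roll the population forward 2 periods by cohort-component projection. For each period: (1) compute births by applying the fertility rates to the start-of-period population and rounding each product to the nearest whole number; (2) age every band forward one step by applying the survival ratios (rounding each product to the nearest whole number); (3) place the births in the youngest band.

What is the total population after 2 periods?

42453

[period 1]
Births: 11700 * 0.283 = 3311
15–29: 9100 * 0.942 = 8572
30–44: 11700 * 0.951 = 11127
45–59: 12500 * 0.94 = 11750
60+: 5700 * 0.929 + 9200 * 0.653 = 5295 + 6008 = 11303
Giving 3311 / 8572 / 11127 / 11750 / 11303.
[period 2]
Births: 8572 * 0.283 = 2426
15–29: 3311 * 0.942 = 3119
30–44: 8572 * 0.951 = 8152
45–59: 11127 * 0.94 = 10459
60+: 11750 * 0.929 + 11303 * 0.653 = 10916 + 7381 = 18297
Giving 2426 / 3119 / 8152 / 10459 / 18297.
Total after period 2: 2426 + 3119 + 8152 + 10459 + 18297 = 42453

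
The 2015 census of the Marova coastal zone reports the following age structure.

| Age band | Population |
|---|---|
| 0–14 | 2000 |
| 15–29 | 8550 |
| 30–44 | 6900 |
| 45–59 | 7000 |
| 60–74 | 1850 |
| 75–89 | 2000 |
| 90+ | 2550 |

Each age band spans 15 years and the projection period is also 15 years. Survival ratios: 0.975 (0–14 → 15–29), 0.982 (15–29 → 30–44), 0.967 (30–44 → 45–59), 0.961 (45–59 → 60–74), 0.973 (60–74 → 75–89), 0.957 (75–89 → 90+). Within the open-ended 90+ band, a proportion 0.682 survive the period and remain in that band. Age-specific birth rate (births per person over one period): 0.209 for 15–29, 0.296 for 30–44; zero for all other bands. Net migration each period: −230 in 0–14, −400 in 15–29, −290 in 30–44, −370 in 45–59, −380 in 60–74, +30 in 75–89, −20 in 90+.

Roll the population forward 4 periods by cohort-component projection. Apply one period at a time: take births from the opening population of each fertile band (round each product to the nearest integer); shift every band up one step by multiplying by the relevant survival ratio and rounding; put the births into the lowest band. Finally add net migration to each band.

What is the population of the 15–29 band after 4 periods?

365

Period 1:
Births: 8550 × 0.209 = 1787  |  6900 × 0.296 = 2042 → 3829
15–29: 2000 × 0.975 = 1950
30–44: 8550 × 0.982 = 8396
45–59: 6900 × 0.967 = 6672
60–74: 7000 × 0.961 = 6727
75–89: 1850 × 0.973 = 1800
90+: 2000 × 0.957 + 2550 × 0.682 = 1914 + 1739 = 3653
Net migration: 0–14 − 230 → 3599; 15–29 − 400 → 1550; 30–44 − 290 → 8106; 45–59 − 370 → 6302; 60–74 − 380 → 6347; 75–89 + 30 → 1830; 90+ − 20 → 3633
Population now: 0–14=3599, 15–29=1550, 30–44=8106, 45–59=6302, 60–74=6347, 75–89=1830, 90+=3633
Period 2:
Births: 1550 × 0.209 = 324  |  8106 × 0.296 = 2399 → 2723
15–29: 3599 × 0.975 = 3509
30–44: 1550 × 0.982 = 1522
45–59: 8106 × 0.967 = 7839
60–74: 6302 × 0.961 = 6056
75–89: 6347 × 0.973 = 6176
90+: 1830 × 0.957 + 3633 × 0.682 = 1751 + 2478 = 4229
Net migration: 0–14 − 230 → 2493; 15–29 − 400 → 3109; 30–44 − 290 → 1232; 45–59 − 370 → 7469; 60–74 − 380 → 5676; 75–89 + 30 → 6206; 90+ − 20 → 4209
Population now: 0–14=2493, 15–29=3109, 30–44=1232, 45–59=7469, 60–74=5676, 75–89=6206, 90+=4209
Period 3:
Births: 3109 × 0.209 = 650  |  1232 × 0.296 = 365 → 1015
15–29: 2493 × 0.975 = 2431
30–44: 3109 × 0.982 = 3053
45–59: 1232 × 0.967 = 1191
60–74: 7469 × 0.961 = 7178
75–89: 5676 × 0.973 = 5523
90+: 6206 × 0.957 + 4209 × 0.682 = 5939 + 2871 = 8810
Net migration: 0–14 − 230 → 785; 15–29 − 400 → 2031; 30–44 − 290 → 2763; 45–59 − 370 → 821; 60–74 − 380 → 6798; 75–89 + 30 → 5553; 90+ − 20 → 8790
Population now: 0–14=785, 15–29=2031, 30–44=2763, 45–59=821, 60–74=6798, 75–89=5553, 90+=8790
Period 4:
Births: 2031 × 0.209 = 424  |  2763 × 0.296 = 818 → 1242
15–29: 785 × 0.975 = 765
30–44: 2031 × 0.982 = 1994
45–59: 2763 × 0.967 = 2672
60–74: 821 × 0.961 = 789
75–89: 6798 × 0.973 = 6614
90+: 5553 × 0.957 + 8790 × 0.682 = 5314 + 5995 = 11309
Net migration: 0–14 − 230 → 1012; 15–29 − 400 → 365; 30–44 − 290 → 1704; 45–59 − 370 → 2302; 60–74 − 380 → 409; 75–89 + 30 → 6644; 90+ − 20 → 11289
Population now: 0–14=1012, 15–29=365, 30–44=1704, 45–59=2302, 60–74=409, 75–89=6644, 90+=11289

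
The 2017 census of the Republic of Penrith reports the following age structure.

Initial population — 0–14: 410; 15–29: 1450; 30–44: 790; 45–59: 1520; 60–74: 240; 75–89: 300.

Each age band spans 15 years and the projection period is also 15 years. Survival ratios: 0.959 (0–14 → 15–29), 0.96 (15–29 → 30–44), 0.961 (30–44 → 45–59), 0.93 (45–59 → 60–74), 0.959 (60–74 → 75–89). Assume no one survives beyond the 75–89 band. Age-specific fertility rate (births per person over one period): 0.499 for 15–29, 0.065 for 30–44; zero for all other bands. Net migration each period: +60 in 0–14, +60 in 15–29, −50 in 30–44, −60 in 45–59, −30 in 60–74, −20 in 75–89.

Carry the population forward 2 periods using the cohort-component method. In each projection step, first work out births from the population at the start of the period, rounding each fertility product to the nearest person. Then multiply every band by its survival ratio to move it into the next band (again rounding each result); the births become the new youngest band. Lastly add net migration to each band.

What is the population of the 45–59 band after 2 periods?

1230

[period 1]
Births: 1450 × 0.499 = 724, 790 × 0.065 = 51 → 775
15–29: 410 × 0.959 = 393
30–44: 1450 × 0.96 = 1392
45–59: 790 × 0.961 = 759
60–74: 1520 × 0.93 = 1414
75–89: 240 × 0.959 = 230
Net migration: 0–14 + 60 → 835; 15–29 + 60 → 453; 30–44 − 50 → 1342; 45–59 − 60 → 699; 60–74 − 30 → 1384; 75–89 − 20 → 210
Giving 835 / 453 / 1342 / 699 / 1384 / 210.
[period 2]
Births: 453 × 0.499 = 226, 1342 × 0.065 = 87 → 313
15–29: 835 × 0.959 = 801
30–44: 453 × 0.96 = 435
45–59: 1342 × 0.961 = 1290
60–74: 699 × 0.93 = 650
75–89: 1384 × 0.959 = 1327
Net migration: 0–14 + 60 → 373; 15–29 + 60 → 861; 30–44 − 50 → 385; 45–59 − 60 → 1230; 60–74 − 30 → 620; 75–89 − 20 → 1307
Giving 373 / 861 / 385 / 1230 / 620 / 1307.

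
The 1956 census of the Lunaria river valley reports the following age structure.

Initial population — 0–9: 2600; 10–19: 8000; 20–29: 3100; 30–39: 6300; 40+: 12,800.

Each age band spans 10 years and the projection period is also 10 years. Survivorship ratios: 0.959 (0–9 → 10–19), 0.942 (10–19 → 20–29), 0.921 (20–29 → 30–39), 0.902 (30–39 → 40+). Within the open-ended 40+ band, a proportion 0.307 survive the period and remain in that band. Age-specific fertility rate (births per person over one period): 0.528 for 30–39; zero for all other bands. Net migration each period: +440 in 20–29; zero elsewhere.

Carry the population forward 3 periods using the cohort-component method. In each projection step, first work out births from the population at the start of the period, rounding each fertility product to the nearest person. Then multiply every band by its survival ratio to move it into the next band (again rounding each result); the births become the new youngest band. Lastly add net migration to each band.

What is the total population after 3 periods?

19659

Call the groups 1 to 5, youngest first.
— Period 1 —
Births: 6300 × 0.528 = 3326
Group 2: 2600 × 0.959 = 2493
Group 3: 8000 × 0.942 = 7536
Group 4: 3100 × 0.921 = 2855
Group 5: 6300 × 0.902 + 12800 × 0.307 = 5683 + 3930 = 9613
Net migration: Group 3 + 440 → 7976
Population now: 0–9=3326, 10–19=2493, 20–29=7976, 30–39=2855, 40+=9613
— Period 2 —
Births: 2855 × 0.528 = 1507
Group 2: 3326 × 0.959 = 3190
Group 3: 2493 × 0.942 = 2348
Group 4: 7976 × 0.921 = 7346
Group 5: 2855 × 0.902 + 9613 × 0.307 = 2575 + 2951 = 5526
Net migration: Group 3 + 440 → 2788
Population now: 0–9=1507, 10–19=3190, 20–29=2788, 30–39=7346, 40+=5526
— Period 3 —
Births: 7346 × 0.528 = 3879
Group 2: 1507 × 0.959 = 1445
Group 3: 3190 × 0.942 = 3005
Group 4: 2788 × 0.921 = 2568
Group 5: 7346 × 0.902 + 5526 × 0.307 = 6626 + 1696 = 8322
Net migration: Group 3 + 440 → 3445
Population now: 0–9=3879, 10–19=1445, 20–29=3445, 30–39=2568, 40+=8322
Total after period 3: 3879 + 1445 + 3445 + 2568 + 8322 = 19659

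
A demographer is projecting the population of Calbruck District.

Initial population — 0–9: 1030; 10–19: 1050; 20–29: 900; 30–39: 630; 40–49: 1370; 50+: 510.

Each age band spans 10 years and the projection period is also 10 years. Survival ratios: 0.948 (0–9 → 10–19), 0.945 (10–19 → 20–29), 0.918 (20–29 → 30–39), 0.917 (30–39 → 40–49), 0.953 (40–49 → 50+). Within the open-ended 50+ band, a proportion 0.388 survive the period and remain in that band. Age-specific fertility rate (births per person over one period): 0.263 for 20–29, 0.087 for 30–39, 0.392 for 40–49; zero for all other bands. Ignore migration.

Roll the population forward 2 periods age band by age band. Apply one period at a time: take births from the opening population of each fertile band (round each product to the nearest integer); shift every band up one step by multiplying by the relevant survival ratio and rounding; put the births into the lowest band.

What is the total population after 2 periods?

5071

Let band 1 be 0–9 through band 6 = 50+.
[period 1]
Births: 900 * 0.263 = 237 ; 630 * 0.087 = 55 ; 1370 * 0.392 = 537 → total 829
Band 2: 1030 * 0.948 = 976
Band 3: 1050 * 0.945 = 992
Band 4: 900 * 0.918 = 826
Band 5: 630 * 0.917 = 578
Band 6: 1370 * 0.953 + 510 * 0.388 = 1306 + 198 = 1504
Population now: 0–9=829, 10–19=976, 20–29=992, 30–39=826, 40–49=578, 50+=1504
[period 2]
Births: 992 * 0.263 = 261 ; 826 * 0.087 = 72 ; 578 * 0.392 = 227 → total 560
Band 2: 829 * 0.948 = 786
Band 3: 976 * 0.945 = 922
Band 4: 992 * 0.918 = 911
Band 5: 826 * 0.917 = 757
Band 6: 578 * 0.953 + 1504 * 0.388 = 551 + 584 = 1135
Population now: 0–9=560, 10–19=786, 20–29=922, 30–39=911, 40–49=757, 50+=1135
Total after period 2: 560 + 786 + 922 + 911 + 757 + 1135 = 5071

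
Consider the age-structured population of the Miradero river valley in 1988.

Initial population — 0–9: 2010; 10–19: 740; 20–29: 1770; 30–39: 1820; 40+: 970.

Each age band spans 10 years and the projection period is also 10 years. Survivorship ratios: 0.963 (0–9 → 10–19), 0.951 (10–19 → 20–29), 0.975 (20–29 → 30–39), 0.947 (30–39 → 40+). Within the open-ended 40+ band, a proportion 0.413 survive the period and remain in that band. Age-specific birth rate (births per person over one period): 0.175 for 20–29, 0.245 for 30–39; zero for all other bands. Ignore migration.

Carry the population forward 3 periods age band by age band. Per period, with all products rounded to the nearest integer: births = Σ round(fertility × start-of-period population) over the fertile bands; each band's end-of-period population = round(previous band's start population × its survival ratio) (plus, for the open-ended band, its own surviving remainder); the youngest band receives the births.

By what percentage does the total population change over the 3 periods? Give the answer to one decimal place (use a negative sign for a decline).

— Period 1 —
Births: 1770 * 0.175 = 310, 1820 * 0.245 = 446 — total 756
10–19: 2010 * 0.963 = 1936
20–29: 740 * 0.951 = 704
30–39: 1770 * 0.975 = 1726
40+: 1820 * 0.947 + 970 * 0.413 = 1724 + 401 = 2125
Giving 756 / 1936 / 704 / 1726 / 2125.
— Period 2 —
Births: 704 * 0.175 = 123, 1726 * 0.245 = 423 — total 546
10–19: 756 * 0.963 = 728
20–29: 1936 * 0.951 = 1841
30–39: 704 * 0.975 = 686
40+: 1726 * 0.947 + 2125 * 0.413 = 1635 + 878 = 2513
Giving 546 / 728 / 1841 / 686 / 2513.
— Period 3 —
Births: 1841 * 0.175 = 322, 686 * 0.245 = 168 — total 490
10–19: 546 * 0.963 = 526
20–29: 728 * 0.951 = 692
30–39: 1841 * 0.975 = 1795
40+: 686 * 0.947 + 2513 * 0.413 = 650 + 1038 = 1688
Giving 490 / 526 / 692 / 1795 / 1688.
Total: 7310 → 5191; change = -2119; percentage change = -29.0%

-29.0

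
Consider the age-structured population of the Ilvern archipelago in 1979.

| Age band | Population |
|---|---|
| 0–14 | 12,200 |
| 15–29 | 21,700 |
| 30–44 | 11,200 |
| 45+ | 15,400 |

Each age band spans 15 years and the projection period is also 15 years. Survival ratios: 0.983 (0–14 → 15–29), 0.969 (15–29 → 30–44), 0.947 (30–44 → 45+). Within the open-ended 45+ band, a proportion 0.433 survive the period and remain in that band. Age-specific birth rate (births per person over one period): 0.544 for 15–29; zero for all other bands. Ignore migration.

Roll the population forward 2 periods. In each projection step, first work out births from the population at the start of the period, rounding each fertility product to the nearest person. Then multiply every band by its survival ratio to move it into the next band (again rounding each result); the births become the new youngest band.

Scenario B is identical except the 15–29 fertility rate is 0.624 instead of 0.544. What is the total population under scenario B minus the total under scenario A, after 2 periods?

2667

Numbering the bands 1..4 from youngest to oldest:
Period 1.
Births: 21700 × 0.544 = 11805
Band 2: 12200 × 0.983 = 11993
Band 3: 21700 × 0.969 = 21027
Band 4: 11200 × 0.947 + 15400 × 0.433 = 10606 + 6668 = 17274
Giving 11805 / 11993 / 21027 / 17274.
Period 2.
Births: 11993 × 0.544 = 6524
Band 2: 11805 × 0.983 = 11604
Band 3: 11993 × 0.969 = 11621
Band 4: 21027 × 0.947 + 17274 × 0.433 = 19913 + 7480 = 27393
Giving 6524 / 11604 / 11621 / 27393.
Scenario A total after 2 periods: 57142
Scenario B projection —
Period 1.
Births: 21700 × 0.624 = 13541
Band 2: 12200 × 0.983 = 11993
Band 3: 21700 × 0.969 = 21027
Band 4: 11200 × 0.947 + 15400 × 0.433 = 10606 + 6668 = 17274
Giving 13541 / 11993 / 21027 / 17274.
Period 2.
Births: 11993 × 0.624 = 7484
Band 2: 13541 × 0.983 = 13311
Band 3: 11993 × 0.969 = 11621
Band 4: 21027 × 0.947 + 17274 × 0.433 = 19913 + 7480 = 27393
Giving 7484 / 13311 / 11621 / 27393.
Scenario B total after 2 periods: 59809
Difference B − A = 59809 − 57142 = 2667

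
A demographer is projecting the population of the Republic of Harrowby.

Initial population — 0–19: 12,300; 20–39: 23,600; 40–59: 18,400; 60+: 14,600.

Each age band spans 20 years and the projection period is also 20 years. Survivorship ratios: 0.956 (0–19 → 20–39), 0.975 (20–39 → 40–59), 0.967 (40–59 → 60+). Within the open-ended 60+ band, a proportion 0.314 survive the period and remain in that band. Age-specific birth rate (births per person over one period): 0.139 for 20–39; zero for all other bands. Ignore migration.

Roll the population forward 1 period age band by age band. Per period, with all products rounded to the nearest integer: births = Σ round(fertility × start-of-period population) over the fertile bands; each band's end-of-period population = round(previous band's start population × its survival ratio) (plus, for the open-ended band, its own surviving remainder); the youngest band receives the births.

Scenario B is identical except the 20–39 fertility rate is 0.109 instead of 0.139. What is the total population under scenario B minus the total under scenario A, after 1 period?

-708

After projecting period 1:
Births: 23600 × 0.139 = 3280
20–39: 12300 × 0.956 = 11759
40–59: 23600 × 0.975 = 23010
60+: 18400 × 0.967 + 14600 × 0.314 = 17793 + 4584 = 22377
End of period: [3280, 11759, 23010, 22377]
Scenario A total after 1 period: 60426
Scenario B projection —
After projecting period 1:
Births: 23600 × 0.109 = 2572
20–39: 12300 × 0.956 = 11759
40–59: 23600 × 0.975 = 23010
60+: 18400 × 0.967 + 14600 × 0.314 = 17793 + 4584 = 22377
End of period: [2572, 11759, 23010, 22377]
Scenario B total after 1 period: 59718
Difference B − A = 59718 − 60426 = -708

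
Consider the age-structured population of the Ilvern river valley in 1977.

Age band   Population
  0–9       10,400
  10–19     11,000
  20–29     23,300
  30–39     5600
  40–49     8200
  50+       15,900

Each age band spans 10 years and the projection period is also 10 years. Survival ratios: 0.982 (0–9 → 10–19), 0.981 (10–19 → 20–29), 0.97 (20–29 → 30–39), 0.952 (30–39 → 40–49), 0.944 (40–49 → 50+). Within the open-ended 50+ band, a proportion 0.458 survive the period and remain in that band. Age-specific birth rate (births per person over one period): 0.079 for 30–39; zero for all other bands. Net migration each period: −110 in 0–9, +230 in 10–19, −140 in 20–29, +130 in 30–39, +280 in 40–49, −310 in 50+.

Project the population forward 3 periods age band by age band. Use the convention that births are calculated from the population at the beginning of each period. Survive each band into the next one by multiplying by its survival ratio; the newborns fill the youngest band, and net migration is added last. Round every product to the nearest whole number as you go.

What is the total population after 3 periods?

(Groups numbered youngest = 1 to oldest = 6.)
[period 1]
Births: 5600 × 0.079 = 442
Group 2: 10400 × 0.982 = 10213
Group 3: 11000 × 0.981 = 10791
Group 4: 23300 × 0.97 = 22601
Group 5: 5600 × 0.952 = 5331
Group 6: 8200 × 0.944 + 15900 × 0.458 = 7741 + 7282 = 15023
Net migration: Group 1 − 110 → 332; Group 2 + 230 → 10443; Group 3 − 140 → 10651; Group 4 + 130 → 22731; Group 5 + 280 → 5611; Group 6 − 310 → 14713
Population now: 0–9=332, 10–19=10443, 20–29=10651, 30–39=22731, 40–49=5611, 50+=14713
[period 2]
Births: 22731 × 0.079 = 1796
Group 2: 332 × 0.982 = 326
Group 3: 10443 × 0.981 = 10245
Group 4: 10651 × 0.97 = 10331
Group 5: 22731 × 0.952 = 21640
Group 6: 5611 × 0.944 + 14713 × 0.458 = 5297 + 6739 = 12036
Net migration: Group 1 − 110 → 1686; Group 2 + 230 → 556; Group 3 − 140 → 10105; Group 4 + 130 → 10461; Group 5 + 280 → 21920; Group 6 − 310 → 11726
Population now: 0–9=1686, 10–19=556, 20–29=10105, 30–39=10461, 40–49=21920, 50+=11726
[period 3]
Births: 10461 × 0.079 = 826
Group 2: 1686 × 0.982 = 1656
Group 3: 556 × 0.981 = 545
Group 4: 10105 × 0.97 = 9802
Group 5: 10461 × 0.952 = 9959
Group 6: 21920 × 0.944 + 11726 × 0.458 = 20692 + 5371 = 26063
Net migration: Group 1 − 110 → 716; Group 2 + 230 → 1886; Group 3 − 140 → 405; Group 4 + 130 → 9932; Group 5 + 280 → 10239; Group 6 − 310 → 25753
Population now: 0–9=716, 10–19=1886, 20–29=405, 30–39=9932, 40–49=10239, 50+=25753
Total after period 3: 716 + 1886 + 405 + 9932 + 10239 + 25753 = 48931

48931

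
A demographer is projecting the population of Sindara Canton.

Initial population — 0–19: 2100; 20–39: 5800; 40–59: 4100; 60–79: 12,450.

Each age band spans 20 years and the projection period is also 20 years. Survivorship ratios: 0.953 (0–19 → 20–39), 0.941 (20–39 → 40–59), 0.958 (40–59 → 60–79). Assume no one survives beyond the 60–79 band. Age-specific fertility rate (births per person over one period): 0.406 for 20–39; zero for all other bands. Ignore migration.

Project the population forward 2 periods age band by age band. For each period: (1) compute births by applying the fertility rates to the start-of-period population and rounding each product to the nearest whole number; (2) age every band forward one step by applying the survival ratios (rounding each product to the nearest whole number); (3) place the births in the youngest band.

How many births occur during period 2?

812

Let band 1 be 0–19 through band 4 = 60–79.
— Period 1 —
Births: 5800 * 0.406 = 2355
Band 2: 2100 * 0.953 = 2001
Band 3: 5800 * 0.941 = 5458
Band 4: 4100 * 0.958 = 3928
→ [2355, 2001, 5458, 3928]
— Period 2 —
Births: 2001 * 0.406 = 812
Band 2: 2355 * 0.953 = 2244
Band 3: 2001 * 0.941 = 1883
Band 4: 5458 * 0.958 = 5229
→ [812, 2244, 1883, 5229]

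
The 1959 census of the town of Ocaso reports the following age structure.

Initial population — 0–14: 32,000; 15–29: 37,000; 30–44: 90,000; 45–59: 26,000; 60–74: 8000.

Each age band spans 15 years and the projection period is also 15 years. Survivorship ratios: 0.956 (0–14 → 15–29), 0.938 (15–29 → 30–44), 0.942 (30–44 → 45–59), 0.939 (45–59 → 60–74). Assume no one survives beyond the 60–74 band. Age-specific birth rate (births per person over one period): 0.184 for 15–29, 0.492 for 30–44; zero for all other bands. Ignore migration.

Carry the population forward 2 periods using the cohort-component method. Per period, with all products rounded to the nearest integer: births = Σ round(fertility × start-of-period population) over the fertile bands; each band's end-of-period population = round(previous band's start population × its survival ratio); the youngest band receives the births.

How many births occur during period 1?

Call the bands 1 to 5, youngest first.
— Period 1 —
Births: 37000 × 0.184 = 6808, 90000 × 0.492 = 44280 → total 51088
Band 2: 32000 × 0.956 = 30592
Band 3: 37000 × 0.938 = 34706
Band 4: 90000 × 0.942 = 84780
Band 5: 26000 × 0.939 = 24414
→ [51088, 30592, 34706, 84780, 24414]

51088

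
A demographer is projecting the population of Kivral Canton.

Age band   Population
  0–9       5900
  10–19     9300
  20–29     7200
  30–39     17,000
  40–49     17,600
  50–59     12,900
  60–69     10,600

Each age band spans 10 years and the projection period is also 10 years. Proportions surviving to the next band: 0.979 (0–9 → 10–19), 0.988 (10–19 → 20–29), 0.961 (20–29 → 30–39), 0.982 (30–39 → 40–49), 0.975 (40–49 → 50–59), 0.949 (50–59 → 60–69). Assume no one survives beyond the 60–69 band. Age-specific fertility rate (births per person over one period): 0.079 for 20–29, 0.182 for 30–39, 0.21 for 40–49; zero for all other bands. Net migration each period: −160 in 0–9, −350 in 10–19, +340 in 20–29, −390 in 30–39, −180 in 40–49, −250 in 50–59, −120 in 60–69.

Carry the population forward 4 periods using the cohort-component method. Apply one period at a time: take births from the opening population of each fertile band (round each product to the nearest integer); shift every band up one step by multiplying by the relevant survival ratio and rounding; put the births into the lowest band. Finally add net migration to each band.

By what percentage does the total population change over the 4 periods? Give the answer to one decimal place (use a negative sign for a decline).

Period 1.
Births: 7200 × 0.079 = 569, 17000 × 0.182 = 3094, 17600 × 0.21 = 3696 ⇒ total 7359
10–19: 5900 × 0.979 = 5776
20–29: 9300 × 0.988 = 9188
30–39: 7200 × 0.961 = 6919
40–49: 17000 × 0.982 = 16694
50–59: 17600 × 0.975 = 17160
60–69: 12900 × 0.949 = 12242
Net migration: 0–9 − 160 → 7199; 10–19 − 350 → 5426; 20–29 + 340 → 9528; 30–39 − 390 → 6529; 40–49 − 180 → 16514; 50–59 − 250 → 16910; 60–69 − 120 → 12122
→ [7199, 5426, 9528, 6529, 16514, 16910, 12122]
Period 2.
Births: 9528 × 0.079 = 753, 6529 × 0.182 = 1188, 16514 × 0.21 = 3468 ⇒ total 5409
10–19: 7199 × 0.979 = 7048
20–29: 5426 × 0.988 = 5361
30–39: 9528 × 0.961 = 9156
40–49: 6529 × 0.982 = 6411
50–59: 16514 × 0.975 = 16101
60–69: 16910 × 0.949 = 16048
Net migration: 0–9 − 160 → 5249; 10–19 − 350 → 6698; 20–29 + 340 → 5701; 30–39 − 390 → 8766; 40–49 − 180 → 6231; 50–59 − 250 → 15851; 60–69 − 120 → 15928
→ [5249, 6698, 5701, 8766, 6231, 15851, 15928]
Period 3.
Births: 5701 × 0.079 = 450, 8766 × 0.182 = 1595, 6231 × 0.21 = 1309 ⇒ total 3354
10–19: 5249 × 0.979 = 5139
20–29: 6698 × 0.988 = 6618
30–39: 5701 × 0.961 = 5479
40–49: 8766 × 0.982 = 8608
50–59: 6231 × 0.975 = 6075
60–69: 15851 × 0.949 = 15043
Net migration: 0–9 − 160 → 3194; 10–19 − 350 → 4789; 20–29 + 340 → 6958; 30–39 − 390 → 5089; 40–49 − 180 → 8428; 50–59 − 250 → 5825; 60–69 − 120 → 14923
→ [3194, 4789, 6958, 5089, 8428, 5825, 14923]
Period 4.
Births: 6958 × 0.079 = 550, 5089 × 0.182 = 926, 8428 × 0.21 = 1770 ⇒ total 3246
10–19: 3194 × 0.979 = 3127
20–29: 4789 × 0.988 = 4732
30–39: 6958 × 0.961 = 6687
40–49: 5089 × 0.982 = 4997
50–59: 8428 × 0.975 = 8217
60–69: 5825 × 0.949 = 5528
Net migration: 0–9 − 160 → 3086; 10–19 − 350 → 2777; 20–29 + 340 → 5072; 30–39 − 390 → 6297; 40–49 − 180 → 4817; 50–59 − 250 → 7967; 60–69 − 120 → 5408
→ [3086, 2777, 5072, 6297, 4817, 7967, 5408]
Total: 80500 → 35424; change = -45076; percentage change = -56.0%

-56.0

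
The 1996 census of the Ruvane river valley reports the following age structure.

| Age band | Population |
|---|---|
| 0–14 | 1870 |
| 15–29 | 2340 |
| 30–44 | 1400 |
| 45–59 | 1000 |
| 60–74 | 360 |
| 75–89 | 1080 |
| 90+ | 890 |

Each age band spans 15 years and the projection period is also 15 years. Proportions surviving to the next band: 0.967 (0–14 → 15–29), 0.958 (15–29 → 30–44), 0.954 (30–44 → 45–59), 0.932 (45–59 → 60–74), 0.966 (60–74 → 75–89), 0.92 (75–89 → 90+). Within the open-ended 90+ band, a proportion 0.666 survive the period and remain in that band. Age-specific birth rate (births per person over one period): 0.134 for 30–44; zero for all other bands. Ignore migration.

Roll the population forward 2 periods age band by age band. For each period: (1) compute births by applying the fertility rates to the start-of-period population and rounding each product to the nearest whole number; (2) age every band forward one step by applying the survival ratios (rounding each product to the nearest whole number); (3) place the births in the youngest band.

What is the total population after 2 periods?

7875

Call the groups 1 to 7, youngest first.
— Period 1 —
Births: 1400 × 0.134 = 188
Group 2: 1870 × 0.967 = 1808
Group 3: 2340 × 0.958 = 2242
Group 4: 1400 × 0.954 = 1336
Group 5: 1000 × 0.932 = 932
Group 6: 360 × 0.966 = 348
Group 7: 1080 × 0.92 + 890 × 0.666 = 994 + 593 = 1587
→ [188, 1808, 2242, 1336, 932, 348, 1587]
— Period 2 —
Births: 2242 × 0.134 = 300
Group 2: 188 × 0.967 = 182
Group 3: 1808 × 0.958 = 1732
Group 4: 2242 × 0.954 = 2139
Group 5: 1336 × 0.932 = 1245
Group 6: 932 × 0.966 = 900
Group 7: 348 × 0.92 + 1587 × 0.666 = 320 + 1057 = 1377
→ [300, 182, 1732, 2139, 1245, 900, 1377]
Total after period 2: 300 + 182 + 1732 + 2139 + 1245 + 900 + 1377 = 7875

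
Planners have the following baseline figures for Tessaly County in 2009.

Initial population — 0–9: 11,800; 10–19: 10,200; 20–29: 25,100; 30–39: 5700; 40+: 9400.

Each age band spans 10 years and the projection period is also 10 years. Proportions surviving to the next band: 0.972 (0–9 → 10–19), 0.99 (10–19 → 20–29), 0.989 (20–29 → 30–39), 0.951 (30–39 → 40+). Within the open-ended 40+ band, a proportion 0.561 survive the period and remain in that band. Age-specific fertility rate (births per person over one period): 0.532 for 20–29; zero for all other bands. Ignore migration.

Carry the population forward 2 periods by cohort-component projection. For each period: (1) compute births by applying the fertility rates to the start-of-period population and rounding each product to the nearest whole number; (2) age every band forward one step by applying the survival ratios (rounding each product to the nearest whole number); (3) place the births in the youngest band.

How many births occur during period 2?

Period 1:
Births: 25100 × 0.532 = 13353
10–19: 11800 × 0.972 = 11470
20–29: 10200 × 0.99 = 10098
30–39: 25100 × 0.989 = 24824
40+: 5700 × 0.951 + 9400 × 0.561 = 5421 + 5273 = 10694
Population now: 0–9=13353, 10–19=11470, 20–29=10098, 30–39=24824, 40+=10694
Period 2:
Births: 10098 × 0.532 = 5372
10–19: 13353 × 0.972 = 12979
20–29: 11470 × 0.99 = 11355
30–39: 10098 × 0.989 = 9987
40+: 24824 × 0.951 + 10694 × 0.561 = 23608 + 5999 = 29607
Population now: 0–9=5372, 10–19=12979, 20–29=11355, 30–39=9987, 40+=29607

5372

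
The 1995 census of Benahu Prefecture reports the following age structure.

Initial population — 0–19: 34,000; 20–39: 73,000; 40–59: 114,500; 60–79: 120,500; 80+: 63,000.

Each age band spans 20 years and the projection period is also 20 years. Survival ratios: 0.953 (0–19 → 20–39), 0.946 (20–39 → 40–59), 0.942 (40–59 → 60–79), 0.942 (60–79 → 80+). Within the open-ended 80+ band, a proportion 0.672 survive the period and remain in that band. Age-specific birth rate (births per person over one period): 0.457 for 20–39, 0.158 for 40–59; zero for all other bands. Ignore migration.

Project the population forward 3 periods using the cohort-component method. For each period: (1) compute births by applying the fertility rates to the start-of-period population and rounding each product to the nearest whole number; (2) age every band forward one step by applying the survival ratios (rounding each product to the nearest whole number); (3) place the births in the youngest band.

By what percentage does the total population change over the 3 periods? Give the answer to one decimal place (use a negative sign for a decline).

— Period 1 —
Births: 73000 × 0.457 = 33361, 114500 × 0.158 = 18091 — total 51452
20–39: 34000 × 0.953 = 32402
40–59: 73000 × 0.946 = 69058
60–79: 114500 × 0.942 = 107859
80+: 120500 × 0.942 + 63000 × 0.672 = 113511 + 42336 = 155847
→ [51452, 32402, 69058, 107859, 155847]
— Period 2 —
Births: 32402 × 0.457 = 14808, 69058 × 0.158 = 10911 — total 25719
20–39: 51452 × 0.953 = 49034
40–59: 32402 × 0.946 = 30652
60–79: 69058 × 0.942 = 65053
80+: 107859 × 0.942 + 155847 × 0.672 = 101603 + 104729 = 206332
→ [25719, 49034, 30652, 65053, 206332]
— Period 3 —
Births: 49034 × 0.457 = 22409, 30652 × 0.158 = 4843 — total 27252
20–39: 25719 × 0.953 = 24510
40–59: 49034 × 0.946 = 46386
60–79: 30652 × 0.942 = 28874
80+: 65053 × 0.942 + 206332 × 0.672 = 61280 + 138655 = 199935
→ [27252, 24510, 46386, 28874, 199935]
Total: 405000 → 326957; change = -78043; percentage change = -19.3%

-19.3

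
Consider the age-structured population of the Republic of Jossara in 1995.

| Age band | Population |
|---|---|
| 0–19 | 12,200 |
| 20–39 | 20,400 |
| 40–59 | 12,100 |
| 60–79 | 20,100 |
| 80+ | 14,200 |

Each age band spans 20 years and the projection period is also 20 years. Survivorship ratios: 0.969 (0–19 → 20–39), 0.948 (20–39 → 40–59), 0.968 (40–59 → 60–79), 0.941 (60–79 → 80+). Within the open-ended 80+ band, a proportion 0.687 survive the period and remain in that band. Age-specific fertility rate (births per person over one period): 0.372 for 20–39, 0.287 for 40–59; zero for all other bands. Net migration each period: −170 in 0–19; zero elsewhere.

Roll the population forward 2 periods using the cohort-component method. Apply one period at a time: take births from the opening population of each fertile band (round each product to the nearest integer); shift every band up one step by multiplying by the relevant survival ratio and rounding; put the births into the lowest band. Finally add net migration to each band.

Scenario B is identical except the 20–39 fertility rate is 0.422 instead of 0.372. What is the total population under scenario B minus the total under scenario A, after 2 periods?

(Bands numbered youngest = 1 to oldest = 5.)
— Period 1 —
Births: 20400 × 0.372 = 7589  |  12100 × 0.287 = 3473 → total 11062
Band 2: 12200 × 0.969 = 11822
Band 3: 20400 × 0.948 = 19339
Band 4: 12100 × 0.968 = 11713
Band 5: 20100 × 0.941 + 14200 × 0.687 = 18914 + 9755 = 28669
Net migration: Band 1 − 170 → 10892
Population now: 0–19=10892, 20–39=11822, 40–59=19339, 60–79=11713, 80+=28669
— Period 2 —
Births: 11822 × 0.372 = 4398  |  19339 × 0.287 = 5550 → total 9948
Band 2: 10892 × 0.969 = 10554
Band 3: 11822 × 0.948 = 11207
Band 4: 19339 × 0.968 = 18720
Band 5: 11713 × 0.941 + 28669 × 0.687 = 11022 + 19696 = 30718
Net migration: Band 1 − 170 → 9778
Population now: 0–19=9778, 20–39=10554, 40–59=11207, 60–79=18720, 80+=30718
Scenario A total after 2 periods: 80977
Scenario B projection —
— Period 1 —
Births: 20400 × 0.422 = 8609  |  12100 × 0.287 = 3473 → total 12082
Band 2: 12200 × 0.969 = 11822
Band 3: 20400 × 0.948 = 19339
Band 4: 12100 × 0.968 = 11713
Band 5: 20100 × 0.941 + 14200 × 0.687 = 18914 + 9755 = 28669
Net migration: Band 1 − 170 → 11912
Population now: 0–19=11912, 20–39=11822, 40–59=19339, 60–79=11713, 80+=28669
— Period 2 —
Births: 11822 × 0.422 = 4989  |  19339 × 0.287 = 5550 → total 10539
Band 2: 11912 × 0.969 = 11543
Band 3: 11822 × 0.948 = 11207
Band 4: 19339 × 0.968 = 18720
Band 5: 11713 × 0.941 + 28669 × 0.687 = 11022 + 19696 = 30718
Net migration: Band 1 − 170 → 10369
Population now: 0–19=10369, 20–39=11543, 40–59=11207, 60–79=18720, 80+=30718
Scenario B total after 2 periods: 82557
Difference B − A = 82557 − 80977 = 1580

1580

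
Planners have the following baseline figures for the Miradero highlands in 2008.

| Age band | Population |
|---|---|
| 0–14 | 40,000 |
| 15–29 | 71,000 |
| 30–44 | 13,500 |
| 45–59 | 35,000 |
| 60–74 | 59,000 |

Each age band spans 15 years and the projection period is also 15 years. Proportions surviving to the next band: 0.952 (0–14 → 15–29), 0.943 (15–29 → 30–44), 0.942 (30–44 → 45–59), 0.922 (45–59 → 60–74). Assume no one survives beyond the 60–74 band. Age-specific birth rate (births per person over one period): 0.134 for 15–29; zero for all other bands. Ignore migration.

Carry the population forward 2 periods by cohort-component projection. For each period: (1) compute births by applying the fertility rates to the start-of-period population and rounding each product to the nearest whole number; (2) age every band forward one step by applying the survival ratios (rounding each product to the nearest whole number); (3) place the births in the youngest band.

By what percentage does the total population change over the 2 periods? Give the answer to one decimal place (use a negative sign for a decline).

-42.9

— Period 1 —
Births: 71000 × 0.134 = 9514
15–29: 40000 × 0.952 = 38080
30–44: 71000 × 0.943 = 66953
45–59: 13500 × 0.942 = 12717
60–74: 35000 × 0.922 = 32270
End of period: [9514, 38080, 66953, 12717, 32270]
— Period 2 —
Births: 38080 × 0.134 = 5103
15–29: 9514 × 0.952 = 9057
30–44: 38080 × 0.943 = 35909
45–59: 66953 × 0.942 = 63070
60–74: 12717 × 0.922 = 11725
End of period: [5103, 9057, 35909, 63070, 11725]
Total: 218500 → 124864; change = -93636; percentage change = -42.9%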